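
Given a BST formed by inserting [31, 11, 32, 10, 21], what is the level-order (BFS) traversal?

Tree insertion order: [31, 11, 32, 10, 21]
Tree (level-order array): [31, 11, 32, 10, 21]
BFS from the root, enqueuing left then right child of each popped node:
  queue [31] -> pop 31, enqueue [11, 32], visited so far: [31]
  queue [11, 32] -> pop 11, enqueue [10, 21], visited so far: [31, 11]
  queue [32, 10, 21] -> pop 32, enqueue [none], visited so far: [31, 11, 32]
  queue [10, 21] -> pop 10, enqueue [none], visited so far: [31, 11, 32, 10]
  queue [21] -> pop 21, enqueue [none], visited so far: [31, 11, 32, 10, 21]
Result: [31, 11, 32, 10, 21]


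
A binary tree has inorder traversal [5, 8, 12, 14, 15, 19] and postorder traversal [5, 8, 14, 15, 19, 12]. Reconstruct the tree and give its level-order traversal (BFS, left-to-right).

Inorder:   [5, 8, 12, 14, 15, 19]
Postorder: [5, 8, 14, 15, 19, 12]
Algorithm: postorder visits root last, so walk postorder right-to-left;
each value is the root of the current inorder slice — split it at that
value, recurse on the right subtree first, then the left.
Recursive splits:
  root=12; inorder splits into left=[5, 8], right=[14, 15, 19]
  root=19; inorder splits into left=[14, 15], right=[]
  root=15; inorder splits into left=[14], right=[]
  root=14; inorder splits into left=[], right=[]
  root=8; inorder splits into left=[5], right=[]
  root=5; inorder splits into left=[], right=[]
Reconstructed level-order: [12, 8, 19, 5, 15, 14]


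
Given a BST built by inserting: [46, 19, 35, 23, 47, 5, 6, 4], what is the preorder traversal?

Tree insertion order: [46, 19, 35, 23, 47, 5, 6, 4]
Tree (level-order array): [46, 19, 47, 5, 35, None, None, 4, 6, 23]
Preorder traversal: [46, 19, 5, 4, 6, 35, 23, 47]


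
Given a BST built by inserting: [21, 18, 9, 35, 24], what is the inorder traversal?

Tree insertion order: [21, 18, 9, 35, 24]
Tree (level-order array): [21, 18, 35, 9, None, 24]
Inorder traversal: [9, 18, 21, 24, 35]


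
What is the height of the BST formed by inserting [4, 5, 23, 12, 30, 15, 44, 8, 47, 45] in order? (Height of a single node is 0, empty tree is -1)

Insertion order: [4, 5, 23, 12, 30, 15, 44, 8, 47, 45]
Tree (level-order array): [4, None, 5, None, 23, 12, 30, 8, 15, None, 44, None, None, None, None, None, 47, 45]
Compute height bottom-up (empty subtree = -1):
  height(8) = 1 + max(-1, -1) = 0
  height(15) = 1 + max(-1, -1) = 0
  height(12) = 1 + max(0, 0) = 1
  height(45) = 1 + max(-1, -1) = 0
  height(47) = 1 + max(0, -1) = 1
  height(44) = 1 + max(-1, 1) = 2
  height(30) = 1 + max(-1, 2) = 3
  height(23) = 1 + max(1, 3) = 4
  height(5) = 1 + max(-1, 4) = 5
  height(4) = 1 + max(-1, 5) = 6
Height = 6


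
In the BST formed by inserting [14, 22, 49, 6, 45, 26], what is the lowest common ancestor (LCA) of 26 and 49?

Tree insertion order: [14, 22, 49, 6, 45, 26]
Tree (level-order array): [14, 6, 22, None, None, None, 49, 45, None, 26]
In a BST, the LCA of p=26, q=49 is the first node v on the
root-to-leaf path with p <= v <= q (go left if both < v, right if both > v).
Walk from root:
  at 14: both 26 and 49 > 14, go right
  at 22: both 26 and 49 > 22, go right
  at 49: 26 <= 49 <= 49, this is the LCA
LCA = 49


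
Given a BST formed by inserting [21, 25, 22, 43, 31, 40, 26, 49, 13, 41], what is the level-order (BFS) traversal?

Tree insertion order: [21, 25, 22, 43, 31, 40, 26, 49, 13, 41]
Tree (level-order array): [21, 13, 25, None, None, 22, 43, None, None, 31, 49, 26, 40, None, None, None, None, None, 41]
BFS from the root, enqueuing left then right child of each popped node:
  queue [21] -> pop 21, enqueue [13, 25], visited so far: [21]
  queue [13, 25] -> pop 13, enqueue [none], visited so far: [21, 13]
  queue [25] -> pop 25, enqueue [22, 43], visited so far: [21, 13, 25]
  queue [22, 43] -> pop 22, enqueue [none], visited so far: [21, 13, 25, 22]
  queue [43] -> pop 43, enqueue [31, 49], visited so far: [21, 13, 25, 22, 43]
  queue [31, 49] -> pop 31, enqueue [26, 40], visited so far: [21, 13, 25, 22, 43, 31]
  queue [49, 26, 40] -> pop 49, enqueue [none], visited so far: [21, 13, 25, 22, 43, 31, 49]
  queue [26, 40] -> pop 26, enqueue [none], visited so far: [21, 13, 25, 22, 43, 31, 49, 26]
  queue [40] -> pop 40, enqueue [41], visited so far: [21, 13, 25, 22, 43, 31, 49, 26, 40]
  queue [41] -> pop 41, enqueue [none], visited so far: [21, 13, 25, 22, 43, 31, 49, 26, 40, 41]
Result: [21, 13, 25, 22, 43, 31, 49, 26, 40, 41]


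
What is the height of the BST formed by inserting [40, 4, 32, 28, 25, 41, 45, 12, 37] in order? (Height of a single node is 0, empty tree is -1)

Insertion order: [40, 4, 32, 28, 25, 41, 45, 12, 37]
Tree (level-order array): [40, 4, 41, None, 32, None, 45, 28, 37, None, None, 25, None, None, None, 12]
Compute height bottom-up (empty subtree = -1):
  height(12) = 1 + max(-1, -1) = 0
  height(25) = 1 + max(0, -1) = 1
  height(28) = 1 + max(1, -1) = 2
  height(37) = 1 + max(-1, -1) = 0
  height(32) = 1 + max(2, 0) = 3
  height(4) = 1 + max(-1, 3) = 4
  height(45) = 1 + max(-1, -1) = 0
  height(41) = 1 + max(-1, 0) = 1
  height(40) = 1 + max(4, 1) = 5
Height = 5


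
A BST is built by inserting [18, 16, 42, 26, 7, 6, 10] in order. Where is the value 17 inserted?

Starting tree (level order): [18, 16, 42, 7, None, 26, None, 6, 10]
Insertion path: 18 -> 16
Result: insert 17 as right child of 16
Final tree (level order): [18, 16, 42, 7, 17, 26, None, 6, 10]


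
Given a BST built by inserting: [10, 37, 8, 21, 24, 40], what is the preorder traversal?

Tree insertion order: [10, 37, 8, 21, 24, 40]
Tree (level-order array): [10, 8, 37, None, None, 21, 40, None, 24]
Preorder traversal: [10, 8, 37, 21, 24, 40]


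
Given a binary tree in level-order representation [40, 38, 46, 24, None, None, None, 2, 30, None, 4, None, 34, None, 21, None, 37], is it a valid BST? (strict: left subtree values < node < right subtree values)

Level-order array: [40, 38, 46, 24, None, None, None, 2, 30, None, 4, None, 34, None, 21, None, 37]
Validate using subtree bounds (lo, hi): at each node, require lo < value < hi,
then recurse left with hi=value and right with lo=value.
Preorder trace (stopping at first violation):
  at node 40 with bounds (-inf, +inf): OK
  at node 38 with bounds (-inf, 40): OK
  at node 24 with bounds (-inf, 38): OK
  at node 2 with bounds (-inf, 24): OK
  at node 4 with bounds (2, 24): OK
  at node 21 with bounds (4, 24): OK
  at node 30 with bounds (24, 38): OK
  at node 34 with bounds (30, 38): OK
  at node 37 with bounds (34, 38): OK
  at node 46 with bounds (40, +inf): OK
No violation found at any node.
Result: Valid BST


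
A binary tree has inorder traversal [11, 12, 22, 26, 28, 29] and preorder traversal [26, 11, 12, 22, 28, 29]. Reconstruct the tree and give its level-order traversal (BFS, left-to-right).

Inorder:  [11, 12, 22, 26, 28, 29]
Preorder: [26, 11, 12, 22, 28, 29]
Algorithm: preorder visits root first, so consume preorder in order;
for each root, split the current inorder slice at that value into
left-subtree inorder and right-subtree inorder, then recurse.
Recursive splits:
  root=26; inorder splits into left=[11, 12, 22], right=[28, 29]
  root=11; inorder splits into left=[], right=[12, 22]
  root=12; inorder splits into left=[], right=[22]
  root=22; inorder splits into left=[], right=[]
  root=28; inorder splits into left=[], right=[29]
  root=29; inorder splits into left=[], right=[]
Reconstructed level-order: [26, 11, 28, 12, 29, 22]


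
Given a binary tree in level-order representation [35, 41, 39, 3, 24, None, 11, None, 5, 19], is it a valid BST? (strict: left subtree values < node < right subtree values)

Level-order array: [35, 41, 39, 3, 24, None, 11, None, 5, 19]
Validate using subtree bounds (lo, hi): at each node, require lo < value < hi,
then recurse left with hi=value and right with lo=value.
Preorder trace (stopping at first violation):
  at node 35 with bounds (-inf, +inf): OK
  at node 41 with bounds (-inf, 35): VIOLATION
Node 41 violates its bound: not (-inf < 41 < 35).
Result: Not a valid BST


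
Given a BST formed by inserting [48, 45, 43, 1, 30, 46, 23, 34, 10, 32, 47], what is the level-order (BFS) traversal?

Tree insertion order: [48, 45, 43, 1, 30, 46, 23, 34, 10, 32, 47]
Tree (level-order array): [48, 45, None, 43, 46, 1, None, None, 47, None, 30, None, None, 23, 34, 10, None, 32]
BFS from the root, enqueuing left then right child of each popped node:
  queue [48] -> pop 48, enqueue [45], visited so far: [48]
  queue [45] -> pop 45, enqueue [43, 46], visited so far: [48, 45]
  queue [43, 46] -> pop 43, enqueue [1], visited so far: [48, 45, 43]
  queue [46, 1] -> pop 46, enqueue [47], visited so far: [48, 45, 43, 46]
  queue [1, 47] -> pop 1, enqueue [30], visited so far: [48, 45, 43, 46, 1]
  queue [47, 30] -> pop 47, enqueue [none], visited so far: [48, 45, 43, 46, 1, 47]
  queue [30] -> pop 30, enqueue [23, 34], visited so far: [48, 45, 43, 46, 1, 47, 30]
  queue [23, 34] -> pop 23, enqueue [10], visited so far: [48, 45, 43, 46, 1, 47, 30, 23]
  queue [34, 10] -> pop 34, enqueue [32], visited so far: [48, 45, 43, 46, 1, 47, 30, 23, 34]
  queue [10, 32] -> pop 10, enqueue [none], visited so far: [48, 45, 43, 46, 1, 47, 30, 23, 34, 10]
  queue [32] -> pop 32, enqueue [none], visited so far: [48, 45, 43, 46, 1, 47, 30, 23, 34, 10, 32]
Result: [48, 45, 43, 46, 1, 47, 30, 23, 34, 10, 32]


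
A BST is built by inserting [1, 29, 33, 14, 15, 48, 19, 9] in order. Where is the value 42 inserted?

Starting tree (level order): [1, None, 29, 14, 33, 9, 15, None, 48, None, None, None, 19]
Insertion path: 1 -> 29 -> 33 -> 48
Result: insert 42 as left child of 48
Final tree (level order): [1, None, 29, 14, 33, 9, 15, None, 48, None, None, None, 19, 42]


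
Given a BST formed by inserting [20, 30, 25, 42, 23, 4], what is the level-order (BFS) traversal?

Tree insertion order: [20, 30, 25, 42, 23, 4]
Tree (level-order array): [20, 4, 30, None, None, 25, 42, 23]
BFS from the root, enqueuing left then right child of each popped node:
  queue [20] -> pop 20, enqueue [4, 30], visited so far: [20]
  queue [4, 30] -> pop 4, enqueue [none], visited so far: [20, 4]
  queue [30] -> pop 30, enqueue [25, 42], visited so far: [20, 4, 30]
  queue [25, 42] -> pop 25, enqueue [23], visited so far: [20, 4, 30, 25]
  queue [42, 23] -> pop 42, enqueue [none], visited so far: [20, 4, 30, 25, 42]
  queue [23] -> pop 23, enqueue [none], visited so far: [20, 4, 30, 25, 42, 23]
Result: [20, 4, 30, 25, 42, 23]


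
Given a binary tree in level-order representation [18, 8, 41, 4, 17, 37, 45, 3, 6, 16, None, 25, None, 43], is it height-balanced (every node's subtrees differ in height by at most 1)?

Tree (level-order array): [18, 8, 41, 4, 17, 37, 45, 3, 6, 16, None, 25, None, 43]
Definition: a tree is height-balanced if, at every node, |h(left) - h(right)| <= 1 (empty subtree has height -1).
Bottom-up per-node check:
  node 3: h_left=-1, h_right=-1, diff=0 [OK], height=0
  node 6: h_left=-1, h_right=-1, diff=0 [OK], height=0
  node 4: h_left=0, h_right=0, diff=0 [OK], height=1
  node 16: h_left=-1, h_right=-1, diff=0 [OK], height=0
  node 17: h_left=0, h_right=-1, diff=1 [OK], height=1
  node 8: h_left=1, h_right=1, diff=0 [OK], height=2
  node 25: h_left=-1, h_right=-1, diff=0 [OK], height=0
  node 37: h_left=0, h_right=-1, diff=1 [OK], height=1
  node 43: h_left=-1, h_right=-1, diff=0 [OK], height=0
  node 45: h_left=0, h_right=-1, diff=1 [OK], height=1
  node 41: h_left=1, h_right=1, diff=0 [OK], height=2
  node 18: h_left=2, h_right=2, diff=0 [OK], height=3
All nodes satisfy the balance condition.
Result: Balanced


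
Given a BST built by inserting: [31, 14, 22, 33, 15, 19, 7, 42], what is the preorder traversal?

Tree insertion order: [31, 14, 22, 33, 15, 19, 7, 42]
Tree (level-order array): [31, 14, 33, 7, 22, None, 42, None, None, 15, None, None, None, None, 19]
Preorder traversal: [31, 14, 7, 22, 15, 19, 33, 42]


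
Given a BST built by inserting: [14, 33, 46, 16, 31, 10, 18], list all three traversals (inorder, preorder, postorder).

Tree insertion order: [14, 33, 46, 16, 31, 10, 18]
Tree (level-order array): [14, 10, 33, None, None, 16, 46, None, 31, None, None, 18]
Inorder (L, root, R): [10, 14, 16, 18, 31, 33, 46]
Preorder (root, L, R): [14, 10, 33, 16, 31, 18, 46]
Postorder (L, R, root): [10, 18, 31, 16, 46, 33, 14]


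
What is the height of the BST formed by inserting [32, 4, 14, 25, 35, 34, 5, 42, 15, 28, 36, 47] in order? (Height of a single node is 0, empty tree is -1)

Insertion order: [32, 4, 14, 25, 35, 34, 5, 42, 15, 28, 36, 47]
Tree (level-order array): [32, 4, 35, None, 14, 34, 42, 5, 25, None, None, 36, 47, None, None, 15, 28]
Compute height bottom-up (empty subtree = -1):
  height(5) = 1 + max(-1, -1) = 0
  height(15) = 1 + max(-1, -1) = 0
  height(28) = 1 + max(-1, -1) = 0
  height(25) = 1 + max(0, 0) = 1
  height(14) = 1 + max(0, 1) = 2
  height(4) = 1 + max(-1, 2) = 3
  height(34) = 1 + max(-1, -1) = 0
  height(36) = 1 + max(-1, -1) = 0
  height(47) = 1 + max(-1, -1) = 0
  height(42) = 1 + max(0, 0) = 1
  height(35) = 1 + max(0, 1) = 2
  height(32) = 1 + max(3, 2) = 4
Height = 4


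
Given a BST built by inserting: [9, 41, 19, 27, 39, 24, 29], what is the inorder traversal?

Tree insertion order: [9, 41, 19, 27, 39, 24, 29]
Tree (level-order array): [9, None, 41, 19, None, None, 27, 24, 39, None, None, 29]
Inorder traversal: [9, 19, 24, 27, 29, 39, 41]


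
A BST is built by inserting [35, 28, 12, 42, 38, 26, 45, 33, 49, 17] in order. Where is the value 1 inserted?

Starting tree (level order): [35, 28, 42, 12, 33, 38, 45, None, 26, None, None, None, None, None, 49, 17]
Insertion path: 35 -> 28 -> 12
Result: insert 1 as left child of 12
Final tree (level order): [35, 28, 42, 12, 33, 38, 45, 1, 26, None, None, None, None, None, 49, None, None, 17]


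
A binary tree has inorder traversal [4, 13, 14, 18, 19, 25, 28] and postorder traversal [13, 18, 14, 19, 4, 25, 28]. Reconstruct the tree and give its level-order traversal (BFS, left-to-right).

Inorder:   [4, 13, 14, 18, 19, 25, 28]
Postorder: [13, 18, 14, 19, 4, 25, 28]
Algorithm: postorder visits root last, so walk postorder right-to-left;
each value is the root of the current inorder slice — split it at that
value, recurse on the right subtree first, then the left.
Recursive splits:
  root=28; inorder splits into left=[4, 13, 14, 18, 19, 25], right=[]
  root=25; inorder splits into left=[4, 13, 14, 18, 19], right=[]
  root=4; inorder splits into left=[], right=[13, 14, 18, 19]
  root=19; inorder splits into left=[13, 14, 18], right=[]
  root=14; inorder splits into left=[13], right=[18]
  root=18; inorder splits into left=[], right=[]
  root=13; inorder splits into left=[], right=[]
Reconstructed level-order: [28, 25, 4, 19, 14, 13, 18]


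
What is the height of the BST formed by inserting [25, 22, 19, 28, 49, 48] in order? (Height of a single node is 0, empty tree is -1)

Insertion order: [25, 22, 19, 28, 49, 48]
Tree (level-order array): [25, 22, 28, 19, None, None, 49, None, None, 48]
Compute height bottom-up (empty subtree = -1):
  height(19) = 1 + max(-1, -1) = 0
  height(22) = 1 + max(0, -1) = 1
  height(48) = 1 + max(-1, -1) = 0
  height(49) = 1 + max(0, -1) = 1
  height(28) = 1 + max(-1, 1) = 2
  height(25) = 1 + max(1, 2) = 3
Height = 3


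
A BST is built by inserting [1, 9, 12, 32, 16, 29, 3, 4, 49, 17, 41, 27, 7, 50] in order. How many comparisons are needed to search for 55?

Search path for 55: 1 -> 9 -> 12 -> 32 -> 49 -> 50
Found: False
Comparisons: 6


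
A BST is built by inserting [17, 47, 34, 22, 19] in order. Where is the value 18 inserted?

Starting tree (level order): [17, None, 47, 34, None, 22, None, 19]
Insertion path: 17 -> 47 -> 34 -> 22 -> 19
Result: insert 18 as left child of 19
Final tree (level order): [17, None, 47, 34, None, 22, None, 19, None, 18]


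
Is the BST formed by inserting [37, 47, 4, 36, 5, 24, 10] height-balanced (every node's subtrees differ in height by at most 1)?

Tree (level-order array): [37, 4, 47, None, 36, None, None, 5, None, None, 24, 10]
Definition: a tree is height-balanced if, at every node, |h(left) - h(right)| <= 1 (empty subtree has height -1).
Bottom-up per-node check:
  node 10: h_left=-1, h_right=-1, diff=0 [OK], height=0
  node 24: h_left=0, h_right=-1, diff=1 [OK], height=1
  node 5: h_left=-1, h_right=1, diff=2 [FAIL (|-1-1|=2 > 1)], height=2
  node 36: h_left=2, h_right=-1, diff=3 [FAIL (|2--1|=3 > 1)], height=3
  node 4: h_left=-1, h_right=3, diff=4 [FAIL (|-1-3|=4 > 1)], height=4
  node 47: h_left=-1, h_right=-1, diff=0 [OK], height=0
  node 37: h_left=4, h_right=0, diff=4 [FAIL (|4-0|=4 > 1)], height=5
Node 5 violates the condition: |-1 - 1| = 2 > 1.
Result: Not balanced


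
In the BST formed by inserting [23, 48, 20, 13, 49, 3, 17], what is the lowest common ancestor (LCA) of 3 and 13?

Tree insertion order: [23, 48, 20, 13, 49, 3, 17]
Tree (level-order array): [23, 20, 48, 13, None, None, 49, 3, 17]
In a BST, the LCA of p=3, q=13 is the first node v on the
root-to-leaf path with p <= v <= q (go left if both < v, right if both > v).
Walk from root:
  at 23: both 3 and 13 < 23, go left
  at 20: both 3 and 13 < 20, go left
  at 13: 3 <= 13 <= 13, this is the LCA
LCA = 13


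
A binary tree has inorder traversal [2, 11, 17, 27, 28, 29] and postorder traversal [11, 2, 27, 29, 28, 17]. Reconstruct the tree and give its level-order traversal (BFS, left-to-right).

Inorder:   [2, 11, 17, 27, 28, 29]
Postorder: [11, 2, 27, 29, 28, 17]
Algorithm: postorder visits root last, so walk postorder right-to-left;
each value is the root of the current inorder slice — split it at that
value, recurse on the right subtree first, then the left.
Recursive splits:
  root=17; inorder splits into left=[2, 11], right=[27, 28, 29]
  root=28; inorder splits into left=[27], right=[29]
  root=29; inorder splits into left=[], right=[]
  root=27; inorder splits into left=[], right=[]
  root=2; inorder splits into left=[], right=[11]
  root=11; inorder splits into left=[], right=[]
Reconstructed level-order: [17, 2, 28, 11, 27, 29]


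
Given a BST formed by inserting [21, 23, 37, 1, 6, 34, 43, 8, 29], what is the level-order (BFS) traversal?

Tree insertion order: [21, 23, 37, 1, 6, 34, 43, 8, 29]
Tree (level-order array): [21, 1, 23, None, 6, None, 37, None, 8, 34, 43, None, None, 29]
BFS from the root, enqueuing left then right child of each popped node:
  queue [21] -> pop 21, enqueue [1, 23], visited so far: [21]
  queue [1, 23] -> pop 1, enqueue [6], visited so far: [21, 1]
  queue [23, 6] -> pop 23, enqueue [37], visited so far: [21, 1, 23]
  queue [6, 37] -> pop 6, enqueue [8], visited so far: [21, 1, 23, 6]
  queue [37, 8] -> pop 37, enqueue [34, 43], visited so far: [21, 1, 23, 6, 37]
  queue [8, 34, 43] -> pop 8, enqueue [none], visited so far: [21, 1, 23, 6, 37, 8]
  queue [34, 43] -> pop 34, enqueue [29], visited so far: [21, 1, 23, 6, 37, 8, 34]
  queue [43, 29] -> pop 43, enqueue [none], visited so far: [21, 1, 23, 6, 37, 8, 34, 43]
  queue [29] -> pop 29, enqueue [none], visited so far: [21, 1, 23, 6, 37, 8, 34, 43, 29]
Result: [21, 1, 23, 6, 37, 8, 34, 43, 29]


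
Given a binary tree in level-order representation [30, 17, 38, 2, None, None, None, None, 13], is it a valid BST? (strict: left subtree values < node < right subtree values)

Level-order array: [30, 17, 38, 2, None, None, None, None, 13]
Validate using subtree bounds (lo, hi): at each node, require lo < value < hi,
then recurse left with hi=value and right with lo=value.
Preorder trace (stopping at first violation):
  at node 30 with bounds (-inf, +inf): OK
  at node 17 with bounds (-inf, 30): OK
  at node 2 with bounds (-inf, 17): OK
  at node 13 with bounds (2, 17): OK
  at node 38 with bounds (30, +inf): OK
No violation found at any node.
Result: Valid BST


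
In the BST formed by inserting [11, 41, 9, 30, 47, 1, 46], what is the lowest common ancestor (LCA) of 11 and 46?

Tree insertion order: [11, 41, 9, 30, 47, 1, 46]
Tree (level-order array): [11, 9, 41, 1, None, 30, 47, None, None, None, None, 46]
In a BST, the LCA of p=11, q=46 is the first node v on the
root-to-leaf path with p <= v <= q (go left if both < v, right if both > v).
Walk from root:
  at 11: 11 <= 11 <= 46, this is the LCA
LCA = 11


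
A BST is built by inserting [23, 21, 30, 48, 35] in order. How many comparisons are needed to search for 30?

Search path for 30: 23 -> 30
Found: True
Comparisons: 2


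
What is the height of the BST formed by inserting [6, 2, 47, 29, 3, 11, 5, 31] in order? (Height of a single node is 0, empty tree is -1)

Insertion order: [6, 2, 47, 29, 3, 11, 5, 31]
Tree (level-order array): [6, 2, 47, None, 3, 29, None, None, 5, 11, 31]
Compute height bottom-up (empty subtree = -1):
  height(5) = 1 + max(-1, -1) = 0
  height(3) = 1 + max(-1, 0) = 1
  height(2) = 1 + max(-1, 1) = 2
  height(11) = 1 + max(-1, -1) = 0
  height(31) = 1 + max(-1, -1) = 0
  height(29) = 1 + max(0, 0) = 1
  height(47) = 1 + max(1, -1) = 2
  height(6) = 1 + max(2, 2) = 3
Height = 3


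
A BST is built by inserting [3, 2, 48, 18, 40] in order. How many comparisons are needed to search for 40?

Search path for 40: 3 -> 48 -> 18 -> 40
Found: True
Comparisons: 4


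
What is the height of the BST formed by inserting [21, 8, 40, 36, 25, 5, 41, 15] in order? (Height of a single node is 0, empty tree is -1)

Insertion order: [21, 8, 40, 36, 25, 5, 41, 15]
Tree (level-order array): [21, 8, 40, 5, 15, 36, 41, None, None, None, None, 25]
Compute height bottom-up (empty subtree = -1):
  height(5) = 1 + max(-1, -1) = 0
  height(15) = 1 + max(-1, -1) = 0
  height(8) = 1 + max(0, 0) = 1
  height(25) = 1 + max(-1, -1) = 0
  height(36) = 1 + max(0, -1) = 1
  height(41) = 1 + max(-1, -1) = 0
  height(40) = 1 + max(1, 0) = 2
  height(21) = 1 + max(1, 2) = 3
Height = 3


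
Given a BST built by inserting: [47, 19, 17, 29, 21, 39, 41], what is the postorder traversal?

Tree insertion order: [47, 19, 17, 29, 21, 39, 41]
Tree (level-order array): [47, 19, None, 17, 29, None, None, 21, 39, None, None, None, 41]
Postorder traversal: [17, 21, 41, 39, 29, 19, 47]


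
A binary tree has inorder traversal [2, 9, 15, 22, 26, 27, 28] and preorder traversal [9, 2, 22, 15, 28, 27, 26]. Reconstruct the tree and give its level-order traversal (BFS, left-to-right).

Inorder:  [2, 9, 15, 22, 26, 27, 28]
Preorder: [9, 2, 22, 15, 28, 27, 26]
Algorithm: preorder visits root first, so consume preorder in order;
for each root, split the current inorder slice at that value into
left-subtree inorder and right-subtree inorder, then recurse.
Recursive splits:
  root=9; inorder splits into left=[2], right=[15, 22, 26, 27, 28]
  root=2; inorder splits into left=[], right=[]
  root=22; inorder splits into left=[15], right=[26, 27, 28]
  root=15; inorder splits into left=[], right=[]
  root=28; inorder splits into left=[26, 27], right=[]
  root=27; inorder splits into left=[26], right=[]
  root=26; inorder splits into left=[], right=[]
Reconstructed level-order: [9, 2, 22, 15, 28, 27, 26]


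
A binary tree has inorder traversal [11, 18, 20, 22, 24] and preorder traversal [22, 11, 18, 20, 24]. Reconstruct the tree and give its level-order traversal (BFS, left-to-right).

Inorder:  [11, 18, 20, 22, 24]
Preorder: [22, 11, 18, 20, 24]
Algorithm: preorder visits root first, so consume preorder in order;
for each root, split the current inorder slice at that value into
left-subtree inorder and right-subtree inorder, then recurse.
Recursive splits:
  root=22; inorder splits into left=[11, 18, 20], right=[24]
  root=11; inorder splits into left=[], right=[18, 20]
  root=18; inorder splits into left=[], right=[20]
  root=20; inorder splits into left=[], right=[]
  root=24; inorder splits into left=[], right=[]
Reconstructed level-order: [22, 11, 24, 18, 20]


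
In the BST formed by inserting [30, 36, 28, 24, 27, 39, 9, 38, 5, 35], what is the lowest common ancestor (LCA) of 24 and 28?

Tree insertion order: [30, 36, 28, 24, 27, 39, 9, 38, 5, 35]
Tree (level-order array): [30, 28, 36, 24, None, 35, 39, 9, 27, None, None, 38, None, 5]
In a BST, the LCA of p=24, q=28 is the first node v on the
root-to-leaf path with p <= v <= q (go left if both < v, right if both > v).
Walk from root:
  at 30: both 24 and 28 < 30, go left
  at 28: 24 <= 28 <= 28, this is the LCA
LCA = 28


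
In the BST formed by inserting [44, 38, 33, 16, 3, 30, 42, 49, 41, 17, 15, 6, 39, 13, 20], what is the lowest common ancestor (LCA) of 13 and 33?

Tree insertion order: [44, 38, 33, 16, 3, 30, 42, 49, 41, 17, 15, 6, 39, 13, 20]
Tree (level-order array): [44, 38, 49, 33, 42, None, None, 16, None, 41, None, 3, 30, 39, None, None, 15, 17, None, None, None, 6, None, None, 20, None, 13]
In a BST, the LCA of p=13, q=33 is the first node v on the
root-to-leaf path with p <= v <= q (go left if both < v, right if both > v).
Walk from root:
  at 44: both 13 and 33 < 44, go left
  at 38: both 13 and 33 < 38, go left
  at 33: 13 <= 33 <= 33, this is the LCA
LCA = 33


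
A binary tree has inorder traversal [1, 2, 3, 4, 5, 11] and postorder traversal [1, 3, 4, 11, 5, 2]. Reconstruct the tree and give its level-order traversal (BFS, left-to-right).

Inorder:   [1, 2, 3, 4, 5, 11]
Postorder: [1, 3, 4, 11, 5, 2]
Algorithm: postorder visits root last, so walk postorder right-to-left;
each value is the root of the current inorder slice — split it at that
value, recurse on the right subtree first, then the left.
Recursive splits:
  root=2; inorder splits into left=[1], right=[3, 4, 5, 11]
  root=5; inorder splits into left=[3, 4], right=[11]
  root=11; inorder splits into left=[], right=[]
  root=4; inorder splits into left=[3], right=[]
  root=3; inorder splits into left=[], right=[]
  root=1; inorder splits into left=[], right=[]
Reconstructed level-order: [2, 1, 5, 4, 11, 3]


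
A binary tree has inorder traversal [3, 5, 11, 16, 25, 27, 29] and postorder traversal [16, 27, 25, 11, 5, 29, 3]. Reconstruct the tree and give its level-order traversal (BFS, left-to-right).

Inorder:   [3, 5, 11, 16, 25, 27, 29]
Postorder: [16, 27, 25, 11, 5, 29, 3]
Algorithm: postorder visits root last, so walk postorder right-to-left;
each value is the root of the current inorder slice — split it at that
value, recurse on the right subtree first, then the left.
Recursive splits:
  root=3; inorder splits into left=[], right=[5, 11, 16, 25, 27, 29]
  root=29; inorder splits into left=[5, 11, 16, 25, 27], right=[]
  root=5; inorder splits into left=[], right=[11, 16, 25, 27]
  root=11; inorder splits into left=[], right=[16, 25, 27]
  root=25; inorder splits into left=[16], right=[27]
  root=27; inorder splits into left=[], right=[]
  root=16; inorder splits into left=[], right=[]
Reconstructed level-order: [3, 29, 5, 11, 25, 16, 27]


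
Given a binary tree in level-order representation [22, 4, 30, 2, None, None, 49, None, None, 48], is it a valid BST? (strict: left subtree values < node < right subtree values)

Level-order array: [22, 4, 30, 2, None, None, 49, None, None, 48]
Validate using subtree bounds (lo, hi): at each node, require lo < value < hi,
then recurse left with hi=value and right with lo=value.
Preorder trace (stopping at first violation):
  at node 22 with bounds (-inf, +inf): OK
  at node 4 with bounds (-inf, 22): OK
  at node 2 with bounds (-inf, 4): OK
  at node 30 with bounds (22, +inf): OK
  at node 49 with bounds (30, +inf): OK
  at node 48 with bounds (30, 49): OK
No violation found at any node.
Result: Valid BST


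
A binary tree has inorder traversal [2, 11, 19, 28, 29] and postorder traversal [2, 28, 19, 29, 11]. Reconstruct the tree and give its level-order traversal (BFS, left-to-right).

Inorder:   [2, 11, 19, 28, 29]
Postorder: [2, 28, 19, 29, 11]
Algorithm: postorder visits root last, so walk postorder right-to-left;
each value is the root of the current inorder slice — split it at that
value, recurse on the right subtree first, then the left.
Recursive splits:
  root=11; inorder splits into left=[2], right=[19, 28, 29]
  root=29; inorder splits into left=[19, 28], right=[]
  root=19; inorder splits into left=[], right=[28]
  root=28; inorder splits into left=[], right=[]
  root=2; inorder splits into left=[], right=[]
Reconstructed level-order: [11, 2, 29, 19, 28]


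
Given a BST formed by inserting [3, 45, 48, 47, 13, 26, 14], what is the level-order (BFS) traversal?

Tree insertion order: [3, 45, 48, 47, 13, 26, 14]
Tree (level-order array): [3, None, 45, 13, 48, None, 26, 47, None, 14]
BFS from the root, enqueuing left then right child of each popped node:
  queue [3] -> pop 3, enqueue [45], visited so far: [3]
  queue [45] -> pop 45, enqueue [13, 48], visited so far: [3, 45]
  queue [13, 48] -> pop 13, enqueue [26], visited so far: [3, 45, 13]
  queue [48, 26] -> pop 48, enqueue [47], visited so far: [3, 45, 13, 48]
  queue [26, 47] -> pop 26, enqueue [14], visited so far: [3, 45, 13, 48, 26]
  queue [47, 14] -> pop 47, enqueue [none], visited so far: [3, 45, 13, 48, 26, 47]
  queue [14] -> pop 14, enqueue [none], visited so far: [3, 45, 13, 48, 26, 47, 14]
Result: [3, 45, 13, 48, 26, 47, 14]


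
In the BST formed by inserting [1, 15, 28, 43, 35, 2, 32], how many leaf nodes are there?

Tree built from: [1, 15, 28, 43, 35, 2, 32]
Tree (level-order array): [1, None, 15, 2, 28, None, None, None, 43, 35, None, 32]
Rule: A leaf has 0 children.
Per-node child counts:
  node 1: 1 child(ren)
  node 15: 2 child(ren)
  node 2: 0 child(ren)
  node 28: 1 child(ren)
  node 43: 1 child(ren)
  node 35: 1 child(ren)
  node 32: 0 child(ren)
Matching nodes: [2, 32]
Count of leaf nodes: 2


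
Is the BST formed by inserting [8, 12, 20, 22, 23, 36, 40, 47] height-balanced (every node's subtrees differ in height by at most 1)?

Tree (level-order array): [8, None, 12, None, 20, None, 22, None, 23, None, 36, None, 40, None, 47]
Definition: a tree is height-balanced if, at every node, |h(left) - h(right)| <= 1 (empty subtree has height -1).
Bottom-up per-node check:
  node 47: h_left=-1, h_right=-1, diff=0 [OK], height=0
  node 40: h_left=-1, h_right=0, diff=1 [OK], height=1
  node 36: h_left=-1, h_right=1, diff=2 [FAIL (|-1-1|=2 > 1)], height=2
  node 23: h_left=-1, h_right=2, diff=3 [FAIL (|-1-2|=3 > 1)], height=3
  node 22: h_left=-1, h_right=3, diff=4 [FAIL (|-1-3|=4 > 1)], height=4
  node 20: h_left=-1, h_right=4, diff=5 [FAIL (|-1-4|=5 > 1)], height=5
  node 12: h_left=-1, h_right=5, diff=6 [FAIL (|-1-5|=6 > 1)], height=6
  node 8: h_left=-1, h_right=6, diff=7 [FAIL (|-1-6|=7 > 1)], height=7
Node 36 violates the condition: |-1 - 1| = 2 > 1.
Result: Not balanced


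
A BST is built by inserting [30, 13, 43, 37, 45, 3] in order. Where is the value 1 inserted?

Starting tree (level order): [30, 13, 43, 3, None, 37, 45]
Insertion path: 30 -> 13 -> 3
Result: insert 1 as left child of 3
Final tree (level order): [30, 13, 43, 3, None, 37, 45, 1]


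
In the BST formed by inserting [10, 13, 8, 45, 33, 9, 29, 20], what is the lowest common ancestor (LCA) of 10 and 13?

Tree insertion order: [10, 13, 8, 45, 33, 9, 29, 20]
Tree (level-order array): [10, 8, 13, None, 9, None, 45, None, None, 33, None, 29, None, 20]
In a BST, the LCA of p=10, q=13 is the first node v on the
root-to-leaf path with p <= v <= q (go left if both < v, right if both > v).
Walk from root:
  at 10: 10 <= 10 <= 13, this is the LCA
LCA = 10


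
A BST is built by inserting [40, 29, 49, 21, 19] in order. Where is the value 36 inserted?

Starting tree (level order): [40, 29, 49, 21, None, None, None, 19]
Insertion path: 40 -> 29
Result: insert 36 as right child of 29
Final tree (level order): [40, 29, 49, 21, 36, None, None, 19]


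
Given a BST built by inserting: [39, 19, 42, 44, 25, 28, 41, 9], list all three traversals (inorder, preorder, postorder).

Tree insertion order: [39, 19, 42, 44, 25, 28, 41, 9]
Tree (level-order array): [39, 19, 42, 9, 25, 41, 44, None, None, None, 28]
Inorder (L, root, R): [9, 19, 25, 28, 39, 41, 42, 44]
Preorder (root, L, R): [39, 19, 9, 25, 28, 42, 41, 44]
Postorder (L, R, root): [9, 28, 25, 19, 41, 44, 42, 39]


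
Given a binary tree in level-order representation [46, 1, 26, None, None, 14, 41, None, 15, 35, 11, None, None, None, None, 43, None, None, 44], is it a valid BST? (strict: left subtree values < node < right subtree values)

Level-order array: [46, 1, 26, None, None, 14, 41, None, 15, 35, 11, None, None, None, None, 43, None, None, 44]
Validate using subtree bounds (lo, hi): at each node, require lo < value < hi,
then recurse left with hi=value and right with lo=value.
Preorder trace (stopping at first violation):
  at node 46 with bounds (-inf, +inf): OK
  at node 1 with bounds (-inf, 46): OK
  at node 26 with bounds (46, +inf): VIOLATION
Node 26 violates its bound: not (46 < 26 < +inf).
Result: Not a valid BST


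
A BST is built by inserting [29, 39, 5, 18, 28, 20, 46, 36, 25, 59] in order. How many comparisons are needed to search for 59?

Search path for 59: 29 -> 39 -> 46 -> 59
Found: True
Comparisons: 4


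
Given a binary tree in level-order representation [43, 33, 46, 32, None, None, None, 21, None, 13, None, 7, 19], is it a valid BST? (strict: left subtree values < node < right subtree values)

Level-order array: [43, 33, 46, 32, None, None, None, 21, None, 13, None, 7, 19]
Validate using subtree bounds (lo, hi): at each node, require lo < value < hi,
then recurse left with hi=value and right with lo=value.
Preorder trace (stopping at first violation):
  at node 43 with bounds (-inf, +inf): OK
  at node 33 with bounds (-inf, 43): OK
  at node 32 with bounds (-inf, 33): OK
  at node 21 with bounds (-inf, 32): OK
  at node 13 with bounds (-inf, 21): OK
  at node 7 with bounds (-inf, 13): OK
  at node 19 with bounds (13, 21): OK
  at node 46 with bounds (43, +inf): OK
No violation found at any node.
Result: Valid BST


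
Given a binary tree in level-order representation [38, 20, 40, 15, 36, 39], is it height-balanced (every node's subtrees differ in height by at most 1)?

Tree (level-order array): [38, 20, 40, 15, 36, 39]
Definition: a tree is height-balanced if, at every node, |h(left) - h(right)| <= 1 (empty subtree has height -1).
Bottom-up per-node check:
  node 15: h_left=-1, h_right=-1, diff=0 [OK], height=0
  node 36: h_left=-1, h_right=-1, diff=0 [OK], height=0
  node 20: h_left=0, h_right=0, diff=0 [OK], height=1
  node 39: h_left=-1, h_right=-1, diff=0 [OK], height=0
  node 40: h_left=0, h_right=-1, diff=1 [OK], height=1
  node 38: h_left=1, h_right=1, diff=0 [OK], height=2
All nodes satisfy the balance condition.
Result: Balanced


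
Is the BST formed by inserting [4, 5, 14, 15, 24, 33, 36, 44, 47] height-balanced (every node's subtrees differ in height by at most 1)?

Tree (level-order array): [4, None, 5, None, 14, None, 15, None, 24, None, 33, None, 36, None, 44, None, 47]
Definition: a tree is height-balanced if, at every node, |h(left) - h(right)| <= 1 (empty subtree has height -1).
Bottom-up per-node check:
  node 47: h_left=-1, h_right=-1, diff=0 [OK], height=0
  node 44: h_left=-1, h_right=0, diff=1 [OK], height=1
  node 36: h_left=-1, h_right=1, diff=2 [FAIL (|-1-1|=2 > 1)], height=2
  node 33: h_left=-1, h_right=2, diff=3 [FAIL (|-1-2|=3 > 1)], height=3
  node 24: h_left=-1, h_right=3, diff=4 [FAIL (|-1-3|=4 > 1)], height=4
  node 15: h_left=-1, h_right=4, diff=5 [FAIL (|-1-4|=5 > 1)], height=5
  node 14: h_left=-1, h_right=5, diff=6 [FAIL (|-1-5|=6 > 1)], height=6
  node 5: h_left=-1, h_right=6, diff=7 [FAIL (|-1-6|=7 > 1)], height=7
  node 4: h_left=-1, h_right=7, diff=8 [FAIL (|-1-7|=8 > 1)], height=8
Node 36 violates the condition: |-1 - 1| = 2 > 1.
Result: Not balanced


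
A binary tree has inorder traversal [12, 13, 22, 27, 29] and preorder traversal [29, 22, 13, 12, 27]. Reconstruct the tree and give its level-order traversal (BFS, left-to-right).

Inorder:  [12, 13, 22, 27, 29]
Preorder: [29, 22, 13, 12, 27]
Algorithm: preorder visits root first, so consume preorder in order;
for each root, split the current inorder slice at that value into
left-subtree inorder and right-subtree inorder, then recurse.
Recursive splits:
  root=29; inorder splits into left=[12, 13, 22, 27], right=[]
  root=22; inorder splits into left=[12, 13], right=[27]
  root=13; inorder splits into left=[12], right=[]
  root=12; inorder splits into left=[], right=[]
  root=27; inorder splits into left=[], right=[]
Reconstructed level-order: [29, 22, 13, 27, 12]


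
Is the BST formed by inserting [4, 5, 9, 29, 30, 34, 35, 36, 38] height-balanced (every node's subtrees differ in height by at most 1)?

Tree (level-order array): [4, None, 5, None, 9, None, 29, None, 30, None, 34, None, 35, None, 36, None, 38]
Definition: a tree is height-balanced if, at every node, |h(left) - h(right)| <= 1 (empty subtree has height -1).
Bottom-up per-node check:
  node 38: h_left=-1, h_right=-1, diff=0 [OK], height=0
  node 36: h_left=-1, h_right=0, diff=1 [OK], height=1
  node 35: h_left=-1, h_right=1, diff=2 [FAIL (|-1-1|=2 > 1)], height=2
  node 34: h_left=-1, h_right=2, diff=3 [FAIL (|-1-2|=3 > 1)], height=3
  node 30: h_left=-1, h_right=3, diff=4 [FAIL (|-1-3|=4 > 1)], height=4
  node 29: h_left=-1, h_right=4, diff=5 [FAIL (|-1-4|=5 > 1)], height=5
  node 9: h_left=-1, h_right=5, diff=6 [FAIL (|-1-5|=6 > 1)], height=6
  node 5: h_left=-1, h_right=6, diff=7 [FAIL (|-1-6|=7 > 1)], height=7
  node 4: h_left=-1, h_right=7, diff=8 [FAIL (|-1-7|=8 > 1)], height=8
Node 35 violates the condition: |-1 - 1| = 2 > 1.
Result: Not balanced


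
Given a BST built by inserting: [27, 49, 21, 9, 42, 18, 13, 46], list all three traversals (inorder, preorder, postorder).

Tree insertion order: [27, 49, 21, 9, 42, 18, 13, 46]
Tree (level-order array): [27, 21, 49, 9, None, 42, None, None, 18, None, 46, 13]
Inorder (L, root, R): [9, 13, 18, 21, 27, 42, 46, 49]
Preorder (root, L, R): [27, 21, 9, 18, 13, 49, 42, 46]
Postorder (L, R, root): [13, 18, 9, 21, 46, 42, 49, 27]


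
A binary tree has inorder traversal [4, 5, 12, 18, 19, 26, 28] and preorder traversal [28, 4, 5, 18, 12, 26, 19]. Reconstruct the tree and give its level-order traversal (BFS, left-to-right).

Inorder:  [4, 5, 12, 18, 19, 26, 28]
Preorder: [28, 4, 5, 18, 12, 26, 19]
Algorithm: preorder visits root first, so consume preorder in order;
for each root, split the current inorder slice at that value into
left-subtree inorder and right-subtree inorder, then recurse.
Recursive splits:
  root=28; inorder splits into left=[4, 5, 12, 18, 19, 26], right=[]
  root=4; inorder splits into left=[], right=[5, 12, 18, 19, 26]
  root=5; inorder splits into left=[], right=[12, 18, 19, 26]
  root=18; inorder splits into left=[12], right=[19, 26]
  root=12; inorder splits into left=[], right=[]
  root=26; inorder splits into left=[19], right=[]
  root=19; inorder splits into left=[], right=[]
Reconstructed level-order: [28, 4, 5, 18, 12, 26, 19]


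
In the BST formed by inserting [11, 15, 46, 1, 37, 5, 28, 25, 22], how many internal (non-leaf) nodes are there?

Tree built from: [11, 15, 46, 1, 37, 5, 28, 25, 22]
Tree (level-order array): [11, 1, 15, None, 5, None, 46, None, None, 37, None, 28, None, 25, None, 22]
Rule: An internal node has at least one child.
Per-node child counts:
  node 11: 2 child(ren)
  node 1: 1 child(ren)
  node 5: 0 child(ren)
  node 15: 1 child(ren)
  node 46: 1 child(ren)
  node 37: 1 child(ren)
  node 28: 1 child(ren)
  node 25: 1 child(ren)
  node 22: 0 child(ren)
Matching nodes: [11, 1, 15, 46, 37, 28, 25]
Count of internal (non-leaf) nodes: 7


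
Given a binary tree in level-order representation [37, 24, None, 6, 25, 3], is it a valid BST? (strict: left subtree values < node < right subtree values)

Level-order array: [37, 24, None, 6, 25, 3]
Validate using subtree bounds (lo, hi): at each node, require lo < value < hi,
then recurse left with hi=value and right with lo=value.
Preorder trace (stopping at first violation):
  at node 37 with bounds (-inf, +inf): OK
  at node 24 with bounds (-inf, 37): OK
  at node 6 with bounds (-inf, 24): OK
  at node 3 with bounds (-inf, 6): OK
  at node 25 with bounds (24, 37): OK
No violation found at any node.
Result: Valid BST
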